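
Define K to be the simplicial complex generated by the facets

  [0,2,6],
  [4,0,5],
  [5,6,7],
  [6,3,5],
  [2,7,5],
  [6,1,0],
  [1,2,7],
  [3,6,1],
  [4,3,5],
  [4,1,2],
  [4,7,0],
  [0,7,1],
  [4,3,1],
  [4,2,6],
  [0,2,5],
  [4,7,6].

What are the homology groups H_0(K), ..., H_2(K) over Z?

H_0 ≅ Z,  H_1 ≅ Z^2,  H_2 ≅ Z.

Order the vertices as 0 < 1 < 2 < 3 < 4 < 5 < 6 < 7. Listing each simplex with vertices in this order, K has dimension 2 with simplices:

  0-simplices (8): [0], [1], [2], [3], [4], [5], [6], [7]
  1-simplices (24): (24 of them)
  2-simplices (16): [0,1,6], [0,1,7], [0,2,5], [0,2,6], [0,4,5], [0,4,7], [1,2,4], [1,2,7], [1,3,4], [1,3,6], [2,4,6], [2,5,7], [3,4,5], [3,5,6], [4,6,7], [5,6,7]

Hence C_0 ≅ Z^8, C_1 ≅ Z^24, C_2 ≅ Z^16.

Boundary ∂_1: C_1 → C_0 sends each edge [p,q] (with p < q) to q − p.
As a 8×24 matrix over Z this has rank 7, with invariant factors (1,1,1,1,1,1,1).

∂_2: C_2 → C_1 maps a triangle to the signed sum of its edges. For instance
  ∂[4,6,7] = [6,7] − [4,7] + [4,6],
  ∂[3,4,5] = [4,5] − [3,5] + [3,4].
The resulting 24×16 matrix has rank 15, and its Smith normal form has invariant factors (1,1,1,1,1,1,1,1,1,1,1,1,1,1,1).

Computing H_k = (kernel of ∂_k) / (image of ∂_{k+1}):

  H_0: rank C_0 − rank ∂_1 = 8 − 7 = 1, and the invariant factors of ∂_1 are all 1, so H_0 = Z.
  H_1: rank ker ∂_1 − rank ∂_2 = (24 − 7) − 15 = 2, and the invariant factors of ∂_2 are all 1, so H_1 = Z^2.
  H_2: rank ker ∂_2 − rank ∂_3 = (16 − 15) − 0 = 1, and there is no ∂_3, so H_2 = Z.

As a check, the Euler characteristic is 8 − 24 + 16 = 0, which agrees with 1 − 2 + 1 = 0.
(K is a triangulation of the torus T^2.)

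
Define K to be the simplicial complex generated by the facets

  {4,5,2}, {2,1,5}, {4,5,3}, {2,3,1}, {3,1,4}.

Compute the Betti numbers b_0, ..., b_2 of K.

b_0 = 1, b_1 = 1, b_2 = 0.

Fix the vertex order 1 < 2 < 3 < 4 < 5 and write every simplex with vertices in increasing order. Then dim K = 2 and the simplices of K are:

  0-simplices (5): [1], [2], [3], [4], [5]
  1-simplices (10): [1,2], [1,3], [1,4], [1,5], [2,3], [2,4], [2,5], [3,4], [3,5], [4,5]
  2-simplices (5): [1,2,3], [1,2,5], [1,3,4], [2,4,5], [3,4,5]

so the chain groups are C_0 ≅ Z^5, C_1 ≅ Z^10, C_2 ≅ Z^5.

The boundary map ∂_1: C_1 → C_0 is given by ∂[p,q] = [q] − [p].
This gives a 5×10 integer matrix of rank 4; reducing to Smith normal form yields diagonal entries (1,1,1,1).

Boundary ∂_2: C_2 → C_1 sends each 2-simplex [p,q,r] to [q,r] − [p,r] + [p,q]. For instance
  ∂[3,4,5] = [4,5] − [3,5] + [3,4],
  ∂[1,2,5] = [2,5] − [1,5] + [1,2].
This gives a 10×5 integer matrix of rank 5; reducing to Smith normal form yields diagonal entries (1,1,1,1,1).

From H_k ≅ ker(∂_k) / im(∂_{k+1}) we obtain:

  H_0: rank C_0 − rank ∂_1 = 5 − 4 = 1, and the invariant factors of ∂_1 are all 1, so H_0 ≅ Z.
  H_1: rank ker ∂_1 − rank ∂_2 = (10 − 4) − 5 = 1, and the invariant factors of ∂_2 are all 1, so H_1 ≅ Z.
  H_2: rank ker ∂_2 − rank ∂_3 = (5 − 5) − 0 = 0, and there is no ∂_3, so H_2 ≅ 0.

As a check, the Euler characteristic is 5 − 10 + 5 = 0, which agrees with 1 − 1 + 0 = 0.

Hence the Betti numbers are b_0 = 1, b_1 = 1, b_2 = 0.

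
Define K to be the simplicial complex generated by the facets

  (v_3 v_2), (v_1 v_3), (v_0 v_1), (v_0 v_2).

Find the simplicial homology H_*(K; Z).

H_0 = Z,  H_1 = Z.

Take the total order v_0 < v_1 < v_2 < v_3 on the vertex set. Then K (dimension 1) consists of the simplices:

  0-simplices (4): [v_0], [v_1], [v_2], [v_3]
  1-simplices (4): [v_0,v_1], [v_0,v_2], [v_1,v_3], [v_2,v_3]

Hence C_0 ≅ Z^4, C_1 ≅ Z^4.

∂_1: C_1 → C_0 sends each edge [p,q] (with p < q) to q − p. For instance
  ∂[v_1,v_3] = [v_3] − [v_1].
This gives a 4×4 integer matrix of rank 3; reducing to Smith normal form yields diagonal entries (1,1,1).

From H_k ≅ ker(∂_k) / im(∂_{k+1}) we obtain:

  H_0: rank C_0 − rank ∂_1 = 4 − 3 = 1, and the invariant factors of ∂_1 are all 1, so H_0 ≅ Z.
  H_1: rank ker ∂_1 − rank ∂_2 = (4 − 3) − 0 = 1, and there is no ∂_2, so H_1 ≅ Z.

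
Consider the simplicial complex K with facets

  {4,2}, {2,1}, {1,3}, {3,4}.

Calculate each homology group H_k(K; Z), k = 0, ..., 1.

H_0 ≅ Z,  H_1 ≅ Z.

Take the total order 1 < 2 < 3 < 4 on the vertex set. Then K (dimension 1) consists of the simplices:

  0-simplices (4): [1], [2], [3], [4]
  1-simplices (4): [1,2], [1,3], [2,4], [3,4]

Hence C_0 ≅ Z^4, C_1 ≅ Z^4.

The boundary map ∂_1: C_1 → C_0 sends each edge [p,q] (with p < q) to q − p. For instance
  ∂[1,3] = [3] − [1].
This gives a 4×4 integer matrix of rank 3; reducing to Smith normal form yields diagonal entries (1,1,1).

Reading off H_k = ker ∂_k / im ∂_{k+1}:

  H_0: rank C_0 − rank ∂_1 = 4 − 3 = 1, and the invariant factors of ∂_1 are all 1, so H_0 = Z.
  H_1: rank ker ∂_1 − rank ∂_2 = (4 − 3) − 0 = 1, and there is no ∂_2, so H_1 = Z.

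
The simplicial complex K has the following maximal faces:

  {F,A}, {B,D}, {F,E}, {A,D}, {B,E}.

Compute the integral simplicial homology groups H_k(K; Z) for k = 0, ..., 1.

K has 5 vertices, 5 edges.
rank ∂_0 = 0, rank ∂_1 = 4 ⇒ b_0 = 5 − 0 − 4 = 1; all invariant factors of ∂_1 are 1 so no torsion. So H_0 = Z.
rank ∂_1 = 4, rank ∂_2 = 0 ⇒ b_1 = 5 − 4 − 0 = 1. So H_1 = Z.

H_0 ≅ Z,  H_1 ≅ Z.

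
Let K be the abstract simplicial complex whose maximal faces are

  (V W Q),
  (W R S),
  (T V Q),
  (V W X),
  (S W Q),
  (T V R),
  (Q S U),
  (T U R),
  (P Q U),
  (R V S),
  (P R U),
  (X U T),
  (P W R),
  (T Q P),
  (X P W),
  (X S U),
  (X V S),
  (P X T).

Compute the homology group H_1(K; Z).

We work with the vertex ordering P < Q < R < S < T < U < V < W < X. The simplices of K, each written with vertices in increasing order, are:

  0-simplices (9): P, Q, R, S, T, U, V, W, X
  1-simplices (27): PQ, PR, PT, PU, PW, PX, QS, QT, QU, QV, QW, RS, RT, RU, RV, RW, SU, SV, SW, SX, TU, TV, TX, UX, VW, VX, WX
  2-simplices (18): PQT, PQU, PRU, PRW, PTX, PWX, QSU, QSW, QTV, QVW, RSV, RSW, RTU, RTV, SUX, SVX, TUX, VWX

so the chain groups are C_0 ≅ Z^9, C_1 ≅ Z^27, C_2 ≅ Z^18.

∂_1: C_1 → C_0 sends each edge [p,q] (with p < q) to q − p. For instance
  ∂PX = X − P.
This gives a 9×27 integer matrix of rank 8; reducing to Smith normal form yields diagonal entries (1,1,1,1,1,1,1,1).

∂_2: C_2 → C_1 maps a triangle to the signed sum of its edges. For instance
  ∂VWX = WX − VX + VW,
  ∂PRU = RU − PU + PR.
As a 27×18 matrix over Z this has rank 18, with invariant factors (1,1,1,1,1,1,1,1,1,1,1,1,1,1,1,1,1,2).

Reading off H_k = ker ∂_k / im ∂_{k+1}:

  H_1: rank ker ∂_1 − rank ∂_2 = (27 − 8) − 18 = 1, and ∂_2 has invariant factor 2 > 1, so H_1 ≅ Z × Z/2.

(K is a triangulation of the Klein bottle.)

H_1 = Z × Z/2.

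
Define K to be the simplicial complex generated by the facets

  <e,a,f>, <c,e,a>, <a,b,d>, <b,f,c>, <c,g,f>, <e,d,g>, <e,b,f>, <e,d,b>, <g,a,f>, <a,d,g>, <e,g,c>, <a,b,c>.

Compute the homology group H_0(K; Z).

H_0 = Z.

Take the total order a < b < c < d < e < f < g on the vertex set. Then K (dimension 2) consists of the simplices:

  0-simplices (7): a, b, c, d, e, f, g
  1-simplices (18): ab, ac, ad, ae, af, ag, bc, bd, be, bf, ce, cf, cg, de, dg, ef, eg, fg
  2-simplices (12): abc, abd, ace, adg, aef, afg, bcf, bde, bef, ceg, cfg, deg

Hence C_0 ≅ Z^7, C_1 ≅ Z^18, C_2 ≅ Z^12.

The boundary map ∂_1: C_1 → C_0 sends each edge [p,q] (with p < q) to q − p. For instance
  ∂ae = e − a.
The 7×18 boundary matrix has rank 6 and Smith normal form diag(1,1,1,1,1,1).

Boundary ∂_2: C_2 → C_1 sends each 2-simplex [p,q,r] to [q,r] − [p,r] + [p,q]. For instance
  ∂ceg = eg − cg + ce,
  ∂abc = bc − ac + ab.
The 18×12 boundary matrix has rank 12 and Smith normal form diag(1,1,1,1,1,1,1,1,1,1,1,2).

Computing H_k = (kernel of ∂_k) / (image of ∂_{k+1}):

  H_0: rank C_0 − rank ∂_1 = 7 − 6 = 1, and the invariant factors of ∂_1 are all 1, so H_0 = Z.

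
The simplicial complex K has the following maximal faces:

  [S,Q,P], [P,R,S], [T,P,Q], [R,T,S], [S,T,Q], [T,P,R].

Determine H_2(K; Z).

H_2 = Z.

Order the vertices as P < Q < R < S < T. Listing each simplex with vertices in this order, K has dimension 2 with simplices:

  0-simplices (5): P, Q, R, S, T
  1-simplices (9): PQ, PR, PS, PT, QS, QT, RS, RT, ST
  2-simplices (6): PQS, PQT, PRS, PRT, QST, RST

so the chain groups are C_0 ≅ Z^5, C_1 ≅ Z^9, C_2 ≅ Z^6.

∂_1: C_1 → C_0 sends each edge [p,q] (with p < q) to q − p. For instance
  ∂PT = T − P.
The 5×9 boundary matrix has rank 4 and Smith normal form diag(1,1,1,1).

The boundary map ∂_2: C_2 → C_1 acts by ∂[p,q,r] = [q,r] − [p,r] + [p,q]. For instance
  ∂PQS = QS − PS + PQ,
  ∂PRT = RT − PT + PR.
As a 9×6 matrix over Z this has rank 5, with invariant factors (1,1,1,1,1).

Reading off H_k = ker ∂_k / im ∂_{k+1}:

  H_2: rank ker ∂_2 − rank ∂_3 = (6 − 5) − 0 = 1, and there is no ∂_3, so H_2 = Z.

(K is a triangulation of the 2-sphere S^2.)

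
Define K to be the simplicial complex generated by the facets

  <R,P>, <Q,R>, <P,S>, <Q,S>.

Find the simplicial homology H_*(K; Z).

H_0 ≅ Z,  H_1 ≅ Z.

Take the total order P < Q < R < S on the vertex set. Then K (dimension 1) consists of the simplices:

  0-simplices (4): P, Q, R, S
  1-simplices (4): PR, PS, QR, QS

so the chain groups are C_0 ≅ Z^4, C_1 ≅ Z^4.

Boundary ∂_1: C_1 → C_0 is given by ∂[p,q] = [q] − [p].
The 4×4 boundary matrix has rank 3 and Smith normal form diag(1,1,1).

Computing H_k = (kernel of ∂_k) / (image of ∂_{k+1}):

  H_0: rank C_0 − rank ∂_1 = 4 − 3 = 1, and the invariant factors of ∂_1 are all 1, so H_0 ≅ Z.
  H_1: rank ker ∂_1 − rank ∂_2 = (4 − 3) − 0 = 1, and there is no ∂_2, so H_1 ≅ Z.

As a check, the Euler characteristic is 4 − 4 = 0, which agrees with 1 − 1 = 0.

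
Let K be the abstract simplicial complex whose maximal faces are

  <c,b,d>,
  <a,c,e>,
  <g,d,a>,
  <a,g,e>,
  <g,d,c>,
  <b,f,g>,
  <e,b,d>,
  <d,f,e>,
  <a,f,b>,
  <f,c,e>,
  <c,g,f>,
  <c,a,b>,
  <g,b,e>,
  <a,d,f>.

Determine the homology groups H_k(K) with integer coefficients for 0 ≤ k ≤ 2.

H_0 = Z,  H_1 = Z^2,  H_2 = Z.

Order the vertices as a < b < c < d < e < f < g. Listing each simplex with vertices in this order, K has dimension 2 with simplices:

  0-simplices (7): a, b, c, d, e, f, g
  1-simplices (21): ab, ac, ad, ae, af, ag, bc, bd, be, bf, bg, cd, ce, cf, cg, de, df, dg, ef, eg, fg
  2-simplices (14): abc, abf, ace, adf, adg, aeg, bcd, bde, beg, bfg, cdg, cef, cfg, def

so the chain groups are C_0 ≅ Z^7, C_1 ≅ Z^21, C_2 ≅ Z^14.

The boundary map ∂_1: C_1 → C_0 is given by ∂[p,q] = [q] − [p]. For instance
  ∂dg = g − d.
The 7×21 boundary matrix has rank 6 and Smith normal form diag(1,1,1,1,1,1).

The boundary map ∂_2: C_2 → C_1 sends each 2-simplex [p,q,r] to [q,r] − [p,r] + [p,q]. For instance
  ∂adf = df − af + ad,
  ∂cef = ef − cf + ce.
The resulting 21×14 matrix has rank 13, and its Smith normal form has invariant factors (1,1,1,1,1,1,1,1,1,1,1,1,1).

From H_k ≅ ker(∂_k) / im(∂_{k+1}) we obtain:

  H_0: rank C_0 − rank ∂_1 = 7 − 6 = 1, and the invariant factors of ∂_1 are all 1, so H_0 = Z.
  H_1: rank ker ∂_1 − rank ∂_2 = (21 − 6) − 13 = 2, and the invariant factors of ∂_2 are all 1, so H_1 = Z^2.
  H_2: rank ker ∂_2 − rank ∂_3 = (14 − 13) − 0 = 1, and there is no ∂_3, so H_2 = Z.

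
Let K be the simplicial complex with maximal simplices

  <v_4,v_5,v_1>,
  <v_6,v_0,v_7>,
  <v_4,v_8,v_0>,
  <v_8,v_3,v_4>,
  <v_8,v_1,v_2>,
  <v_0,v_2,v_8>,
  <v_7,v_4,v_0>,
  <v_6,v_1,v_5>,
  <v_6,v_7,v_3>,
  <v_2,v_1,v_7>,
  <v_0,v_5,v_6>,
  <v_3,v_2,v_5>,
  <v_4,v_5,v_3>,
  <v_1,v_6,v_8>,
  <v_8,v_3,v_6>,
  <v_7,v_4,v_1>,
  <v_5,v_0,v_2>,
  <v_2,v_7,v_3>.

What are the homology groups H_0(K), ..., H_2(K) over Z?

Fix the vertex order v_0 < v_1 < v_2 < v_3 < v_4 < v_5 < v_6 < v_7 < v_8 and write every simplex with vertices in increasing order. Then dim K = 2 and the simplices of K are:

  0-simplices (9): [v_0], [v_1], [v_2], [v_3], [v_4], [v_5], [v_6], [v_7], [v_8]
  1-simplices (27): (27 of them)
  2-simplices (18): (18 of them)

Hence C_0 ≅ Z^9, C_1 ≅ Z^27, C_2 ≅ Z^18.

Boundary ∂_1: C_1 → C_0 sends each edge [p,q] (with p < q) to q − p. For instance
  ∂[v_2,v_7] = [v_7] − [v_2].
The resulting 9×27 matrix has rank 8, and its Smith normal form has invariant factors (1,1,1,1,1,1,1,1).

∂_2: C_2 → C_1 sends each 2-simplex [p,q,r] to [q,r] − [p,r] + [p,q]. For instance
  ∂[v_2,v_3,v_5] = [v_3,v_5] − [v_2,v_5] + [v_2,v_3],
  ∂[v_1,v_2,v_7] = [v_2,v_7] − [v_1,v_7] + [v_1,v_2].
This gives a 27×18 integer matrix of rank 17; reducing to Smith normal form yields diagonal entries (1,1,1,1,1,1,1,1,1,1,1,1,1,1,1,1,1).

Now H_k = ker ∂_k / im ∂_{k+1}, so:

  H_0: rank C_0 − rank ∂_1 = 9 − 8 = 1, and the invariant factors of ∂_1 are all 1, so H_0 ≅ Z.
  H_1: rank ker ∂_1 − rank ∂_2 = (27 − 8) − 17 = 2, and the invariant factors of ∂_2 are all 1, so H_1 ≅ Z^2.
  H_2: rank ker ∂_2 − rank ∂_3 = (18 − 17) − 0 = 1, and there is no ∂_3, so H_2 ≅ Z.

As a check, the Euler characteristic is 9 − 27 + 18 = 0, which agrees with 1 − 2 + 1 = 0.
(K is a triangulation of the torus T^2.)

H_0 = Z,  H_1 = Z^2,  H_2 = Z.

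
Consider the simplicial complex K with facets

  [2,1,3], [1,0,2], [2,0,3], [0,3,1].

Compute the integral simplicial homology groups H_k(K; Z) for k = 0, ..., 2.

H_0 ≅ Z,  H_1 = 0,  H_2 ≅ Z.

Order the vertices as 0 < 1 < 2 < 3. Listing each simplex with vertices in this order, K has dimension 2 with simplices:

  0-simplices (4): [0], [1], [2], [3]
  1-simplices (6): [0,1], [0,2], [0,3], [1,2], [1,3], [2,3]
  2-simplices (4): [0,1,2], [0,1,3], [0,2,3], [1,2,3]

giving chain groups C_0 ≅ Z^4, C_1 ≅ Z^6, C_2 ≅ Z^4.

∂_1: C_1 → C_0 is given by ∂[p,q] = [q] − [p]. For instance
  ∂[1,2] = [2] − [1].
This gives a 4×6 integer matrix of rank 3; reducing to Smith normal form yields diagonal entries (1,1,1).

∂_2: C_2 → C_1 sends each 2-simplex [p,q,r] to [q,r] − [p,r] + [p,q]. For instance
  ∂[1,2,3] = [2,3] − [1,3] + [1,2],
  ∂[0,1,2] = [1,2] − [0,2] + [0,1].
The 6×4 boundary matrix has rank 3 and Smith normal form diag(1,1,1).

Reading off H_k = ker ∂_k / im ∂_{k+1}:

  H_0: rank C_0 − rank ∂_1 = 4 − 3 = 1, and the invariant factors of ∂_1 are all 1, so H_0 ≅ Z.
  H_1: rank ker ∂_1 − rank ∂_2 = (6 − 3) − 3 = 0, and the invariant factors of ∂_2 are all 1, so H_1 ≅ 0.
  H_2: rank ker ∂_2 − rank ∂_3 = (4 − 3) − 0 = 1, and there is no ∂_3, so H_2 ≅ Z.

As a check, the Euler characteristic is 4 − 6 + 4 = 2, which agrees with 1 − 0 + 1 = 2.
(K is a triangulation of the 2-sphere S^2.)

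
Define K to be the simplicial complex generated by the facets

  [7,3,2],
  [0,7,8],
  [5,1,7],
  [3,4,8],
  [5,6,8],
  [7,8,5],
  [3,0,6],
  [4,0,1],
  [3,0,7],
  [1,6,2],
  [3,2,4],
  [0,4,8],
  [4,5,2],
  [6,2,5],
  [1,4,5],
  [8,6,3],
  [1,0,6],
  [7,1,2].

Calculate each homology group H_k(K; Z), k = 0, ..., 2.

H_0 ≅ Z,  H_1 ≅ Z ⊕ Z/2,  H_2 = 0.

Fix the vertex order 0 < 1 < 2 < 3 < 4 < 5 < 6 < 7 < 8 and write every simplex with vertices in increasing order. Then dim K = 2 and the simplices of K are:

  0-simplices (9): [0], [1], [2], [3], [4], [5], [6], [7], [8]
  1-simplices (27): (27 of them)
  2-simplices (18): [0,1,4], [0,1,6], [0,3,6], [0,3,7], [0,4,8], [0,7,8], [1,2,6], [1,2,7], [1,4,5], [1,5,7], [2,3,4], [2,3,7], [2,4,5], [2,5,6], [3,4,8], [3,6,8], [5,6,8], [5,7,8]

Hence C_0 ≅ Z^9, C_1 ≅ Z^27, C_2 ≅ Z^18.

∂_1: C_1 → C_0 sends each edge [p,q] (with p < q) to q − p. For instance
  ∂[5,6] = [6] − [5].
As a 9×27 matrix over Z this has rank 8, with invariant factors (1,1,1,1,1,1,1,1).

The boundary map ∂_2: C_2 → C_1 acts by ∂[p,q,r] = [q,r] − [p,r] + [p,q]. For instance
  ∂[0,4,8] = [4,8] − [0,8] + [0,4],
  ∂[5,6,8] = [6,8] − [5,8] + [5,6].
As a 27×18 matrix over Z this has rank 18, with invariant factors (1,1,1,1,1,1,1,1,1,1,1,1,1,1,1,1,1,2).

From H_k ≅ ker(∂_k) / im(∂_{k+1}) we obtain:

  H_0: rank C_0 − rank ∂_1 = 9 − 8 = 1, and the invariant factors of ∂_1 are all 1, so H_0 = Z.
  H_1: rank ker ∂_1 − rank ∂_2 = (27 − 8) − 18 = 1, and ∂_2 has invariant factor 2 > 1, so H_1 = Z ⊕ Z/2.
  H_2: rank ker ∂_2 − rank ∂_3 = (18 − 18) − 0 = 0, and there is no ∂_3, so H_2 = 0.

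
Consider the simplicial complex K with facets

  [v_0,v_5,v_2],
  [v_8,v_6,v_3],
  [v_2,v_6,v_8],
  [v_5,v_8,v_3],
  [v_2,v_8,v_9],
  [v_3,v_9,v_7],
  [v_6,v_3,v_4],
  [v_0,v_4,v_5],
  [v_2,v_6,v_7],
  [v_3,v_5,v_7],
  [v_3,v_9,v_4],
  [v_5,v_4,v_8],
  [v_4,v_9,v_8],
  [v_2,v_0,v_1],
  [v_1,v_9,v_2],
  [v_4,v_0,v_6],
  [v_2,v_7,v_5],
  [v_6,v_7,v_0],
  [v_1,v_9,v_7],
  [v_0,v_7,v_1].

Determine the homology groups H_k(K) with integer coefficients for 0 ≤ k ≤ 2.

H_0 = Z,  H_1 = Z ⊕ Z_2,  H_2 = 0.

Fix the vertex order v_0 < v_1 < v_2 < v_3 < v_4 < v_5 < v_6 < v_7 < v_8 < v_9 and write every simplex with vertices in increasing order. Then dim K = 2 and the simplices of K are:

  0-simplices (10): [v_0], [v_1], [v_2], [v_3], [v_4], [v_5], [v_6], [v_7], [v_8], [v_9]
  1-simplices (30): (30 of them)
  2-simplices (20): (20 of them)

giving chain groups C_0 ≅ Z^10, C_1 ≅ Z^30, C_2 ≅ Z^20.

∂_1: C_1 → C_0 sends each edge [p,q] (with p < q) to q − p. For instance
  ∂[v_8,v_9] = [v_9] − [v_8].
This gives a 10×30 integer matrix of rank 9; reducing to Smith normal form yields diagonal entries (1,1,1,1,1,1,1,1,1).

∂_2: C_2 → C_1 maps a triangle to the signed sum of its edges. For instance
  ∂[v_3,v_4,v_9] = [v_4,v_9] − [v_3,v_9] + [v_3,v_4],
  ∂[v_0,v_6,v_7] = [v_6,v_7] − [v_0,v_7] + [v_0,v_6].
The 30×20 boundary matrix has rank 20 and Smith normal form diag(1,1,1,1,1,1,1,1,1,1,1,1,1,1,1,1,1,1,1,2).

From H_k ≅ ker(∂_k) / im(∂_{k+1}) we obtain:

  H_0: rank C_0 − rank ∂_1 = 10 − 9 = 1, and the invariant factors of ∂_1 are all 1, so H_0 ≅ Z.
  H_1: rank ker ∂_1 − rank ∂_2 = (30 − 9) − 20 = 1, and ∂_2 has invariant factor 2 > 1, so H_1 ≅ Z ⊕ Z_2.
  H_2: rank ker ∂_2 − rank ∂_3 = (20 − 20) − 0 = 0, and there is no ∂_3, so H_2 ≅ 0.

(K is a triangulation of the Klein bottle.)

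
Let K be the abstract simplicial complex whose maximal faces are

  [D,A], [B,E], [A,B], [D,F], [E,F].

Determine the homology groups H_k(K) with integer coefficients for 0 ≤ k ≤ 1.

Fix the vertex order A < B < D < E < F and write every simplex with vertices in increasing order. Then dim K = 1 and the simplices of K are:

  0-simplices (5): A, B, D, E, F
  1-simplices (5): AB, AD, BE, DF, EF

giving chain groups C_0 ≅ Z^5, C_1 ≅ Z^5.

The boundary map ∂_1: C_1 → C_0 is given by ∂[p,q] = [q] − [p].
The 5×5 boundary matrix has rank 4 and Smith normal form diag(1,1,1,1).

Now H_k = ker ∂_k / im ∂_{k+1}, so:

  H_0: rank C_0 − rank ∂_1 = 5 − 4 = 1, and the invariant factors of ∂_1 are all 1, so H_0 = Z.
  H_1: rank ker ∂_1 − rank ∂_2 = (5 − 4) − 0 = 1, and there is no ∂_2, so H_1 = Z.

H_0 ≅ Z,  H_1 ≅ Z.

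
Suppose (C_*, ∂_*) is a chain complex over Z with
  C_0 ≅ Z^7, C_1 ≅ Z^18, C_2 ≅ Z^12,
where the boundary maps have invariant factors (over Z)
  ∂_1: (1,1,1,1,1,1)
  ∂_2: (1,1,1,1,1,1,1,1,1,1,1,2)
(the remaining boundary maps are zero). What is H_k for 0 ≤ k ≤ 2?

H_0 ≅ Z,  H_1 ≅ Z/2,  H_2 = 0.

H_0: b_0 = 7 − 0 − 6 = 1; torsion from ∂_1 factors > 1: none. So H_0 ≅ Z.
H_1: b_1 = 18 − 6 − 12 = 0; torsion from ∂_2 factors > 1: [2]. So H_1 ≅ Z/2.
H_2: b_2 = 12 − 12 − 0 = 0; torsion from ∂_3 factors > 1: none. So H_2 ≅ 0.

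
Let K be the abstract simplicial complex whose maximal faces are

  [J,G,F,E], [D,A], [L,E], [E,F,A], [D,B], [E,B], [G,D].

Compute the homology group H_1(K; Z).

H_1 ≅ Z^2.

Fix the vertex order A < B < D < E < F < G < J < L and write every simplex with vertices in increasing order. Then dim K = 3 and the simplices of K are:

  0-simplices (8): A, B, D, E, F, G, J, L
  1-simplices (13): AD, AE, AF, BD, BE, DG, EF, EG, EJ, EL, FG, FJ, GJ
  2-simplices (5): AEF, EFG, EFJ, EGJ, FGJ
  3-simplices (1): EFGJ

so the chain groups are C_0 ≅ Z^8, C_1 ≅ Z^13, C_2 ≅ Z^5, C_3 ≅ Z^1.

The boundary map ∂_1: C_1 → C_0 sends each edge [p,q] (with p < q) to q − p. For instance
  ∂AE = E − A.
The 8×13 boundary matrix has rank 7 and Smith normal form diag(1,1,1,1,1,1,1).

∂_2: C_2 → C_1 acts by ∂[p,q,r] = [q,r] − [p,r] + [p,q]. For instance
  ∂EGJ = GJ − EJ + EG,
  ∂FGJ = GJ − FJ + FG.
The 13×5 boundary matrix has rank 4 and Smith normal form diag(1,1,1,1).

∂_3: C_3 → C_2 sends each 3-simplex σ to the alternating sum Σ_i (−1)^i (σ with its i-th vertex removed). For instance
  ∂EFGJ = FGJ − EGJ + EFJ − EFG.
The 5×1 boundary matrix has rank 1 and Smith normal form diag(1).

From H_k ≅ ker(∂_k) / im(∂_{k+1}) we obtain:

  H_1: rank ker ∂_1 − rank ∂_2 = (13 − 7) − 4 = 2, and the invariant factors of ∂_2 are all 1, so H_1 = Z^2.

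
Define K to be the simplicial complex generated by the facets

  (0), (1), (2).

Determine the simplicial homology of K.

H_0 = Z^3.

We work with the vertex ordering 0 < 1 < 2. The simplices of K, each written with vertices in increasing order, are:

  0-simplices (3): [0], [1], [2]

so the chain groups are C_0 ≅ Z^3.

Now H_k = ker ∂_k / im ∂_{k+1}, so:

  H_0: rank C_0 − rank ∂_1 = 3 − 0 = 3, and there is no ∂_1, so H_0 ≅ Z^3.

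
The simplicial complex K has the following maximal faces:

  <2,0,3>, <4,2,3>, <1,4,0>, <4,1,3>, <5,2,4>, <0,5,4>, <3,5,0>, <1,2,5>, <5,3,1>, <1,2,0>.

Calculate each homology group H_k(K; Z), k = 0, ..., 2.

Fix the vertex order 0 < 1 < 2 < 3 < 4 < 5 and write every simplex with vertices in increasing order. Then dim K = 2 and the simplices of K are:

  0-simplices (6): [0], [1], [2], [3], [4], [5]
  1-simplices (15): [0,1], [0,2], [0,3], [0,4], [0,5], [1,2], [1,3], [1,4], [1,5], [2,3], [2,4], [2,5], [3,4], [3,5], [4,5]
  2-simplices (10): [0,1,2], [0,1,4], [0,2,3], [0,3,5], [0,4,5], [1,2,5], [1,3,4], [1,3,5], [2,3,4], [2,4,5]

Hence C_0 ≅ Z^6, C_1 ≅ Z^15, C_2 ≅ Z^10.

Boundary ∂_1: C_1 → C_0 is given by ∂[p,q] = [q] − [p]. For instance
  ∂[2,4] = [4] − [2].
As a 6×15 matrix over Z this has rank 5, with invariant factors (1,1,1,1,1).

∂_2: C_2 → C_1 maps a triangle to the signed sum of its edges. For instance
  ∂[2,3,4] = [3,4] − [2,4] + [2,3],
  ∂[2,4,5] = [4,5] − [2,5] + [2,4].
As a 15×10 matrix over Z this has rank 10, with invariant factors (1,1,1,1,1,1,1,1,1,2).

Now H_k = ker ∂_k / im ∂_{k+1}, so:

  H_0: rank C_0 − rank ∂_1 = 6 − 5 = 1, and the invariant factors of ∂_1 are all 1, so H_0 = Z.
  H_1: rank ker ∂_1 − rank ∂_2 = (15 − 5) − 10 = 0, and ∂_2 has invariant factor 2 > 1, so H_1 = Z_2.
  H_2: rank ker ∂_2 − rank ∂_3 = (10 − 10) − 0 = 0, and there is no ∂_3, so H_2 = 0.

As a check, the Euler characteristic is 6 − 15 + 10 = 1, which agrees with 1 − 0 + 0 = 1.

H_0 ≅ Z,  H_1 ≅ Z_2,  H_2 = 0.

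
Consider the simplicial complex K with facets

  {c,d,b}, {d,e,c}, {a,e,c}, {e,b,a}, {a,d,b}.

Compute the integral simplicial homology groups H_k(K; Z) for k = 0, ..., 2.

K has 5 vertices, 10 edges, 5 triangles.
rank ∂_0 = 0, rank ∂_1 = 4 ⇒ b_0 = 5 − 0 − 4 = 1; all invariant factors of ∂_1 are 1 so no torsion. So H_0 = Z.
rank ∂_1 = 4, rank ∂_2 = 5 ⇒ b_1 = 10 − 4 − 5 = 1; all invariant factors of ∂_2 are 1 so no torsion. So H_1 = Z.
rank ∂_2 = 5, rank ∂_3 = 0 ⇒ b_2 = 5 − 5 − 0 = 0. So H_2 = 0.

H_0 ≅ Z,  H_1 ≅ Z,  H_2 = 0.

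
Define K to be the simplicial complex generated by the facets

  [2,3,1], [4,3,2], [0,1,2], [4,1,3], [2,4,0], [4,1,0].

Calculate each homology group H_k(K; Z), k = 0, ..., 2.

Fix the vertex order 0 < 1 < 2 < 3 < 4 and write every simplex with vertices in increasing order. Then dim K = 2 and the simplices of K are:

  0-simplices (5): [0], [1], [2], [3], [4]
  1-simplices (9): [0,1], [0,2], [0,4], [1,2], [1,3], [1,4], [2,3], [2,4], [3,4]
  2-simplices (6): [0,1,2], [0,1,4], [0,2,4], [1,2,3], [1,3,4], [2,3,4]

so the chain groups are C_0 ≅ Z^5, C_1 ≅ Z^9, C_2 ≅ Z^6.

∂_1: C_1 → C_0 is given by ∂[p,q] = [q] − [p].
The resulting 5×9 matrix has rank 4, and its Smith normal form has invariant factors (1,1,1,1).

∂_2: C_2 → C_1 maps a triangle to the signed sum of its edges. For instance
  ∂[1,2,3] = [2,3] − [1,3] + [1,2],
  ∂[2,3,4] = [3,4] − [2,4] + [2,3].
The resulting 9×6 matrix has rank 5, and its Smith normal form has invariant factors (1,1,1,1,1).

Computing H_k = (kernel of ∂_k) / (image of ∂_{k+1}):

  H_0: rank C_0 − rank ∂_1 = 5 − 4 = 1, and the invariant factors of ∂_1 are all 1, so H_0 ≅ Z.
  H_1: rank ker ∂_1 − rank ∂_2 = (9 − 4) − 5 = 0, and the invariant factors of ∂_2 are all 1, so H_1 ≅ 0.
  H_2: rank ker ∂_2 − rank ∂_3 = (6 − 5) − 0 = 1, and there is no ∂_3, so H_2 ≅ Z.

(K is a triangulation of the 2-sphere S^2.)

H_0 ≅ Z,  H_1 = 0,  H_2 ≅ Z.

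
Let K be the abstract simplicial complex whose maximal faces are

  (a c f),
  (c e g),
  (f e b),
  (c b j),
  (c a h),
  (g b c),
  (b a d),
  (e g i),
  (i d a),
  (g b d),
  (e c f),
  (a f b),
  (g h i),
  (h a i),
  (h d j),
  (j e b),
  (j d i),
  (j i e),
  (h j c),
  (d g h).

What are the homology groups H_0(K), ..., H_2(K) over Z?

H_0 = Z,  H_1 = Z ⊕ Z/2,  H_2 = 0.

K has 10 vertices, 30 edges, 20 triangles.
rank ∂_0 = 0, rank ∂_1 = 9 ⇒ b_0 = 10 − 0 − 9 = 1; all invariant factors of ∂_1 are 1 so no torsion. So H_0 = Z.
rank ∂_1 = 9, rank ∂_2 = 20 ⇒ b_1 = 30 − 9 − 20 = 1; ∂_2 has invariant factor(s) [2] giving torsion. So H_1 = Z ⊕ Z/2.
rank ∂_2 = 20, rank ∂_3 = 0 ⇒ b_2 = 20 − 20 − 0 = 0. So H_2 = 0.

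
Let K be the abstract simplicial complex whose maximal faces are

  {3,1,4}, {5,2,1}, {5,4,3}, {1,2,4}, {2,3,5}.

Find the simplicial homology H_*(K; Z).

H_0 = Z,  H_1 = Z,  H_2 = 0.

Take the total order 1 < 2 < 3 < 4 < 5 on the vertex set. Then K (dimension 2) consists of the simplices:

  0-simplices (5): [1], [2], [3], [4], [5]
  1-simplices (10): [1,2], [1,3], [1,4], [1,5], [2,3], [2,4], [2,5], [3,4], [3,5], [4,5]
  2-simplices (5): [1,2,4], [1,2,5], [1,3,4], [2,3,5], [3,4,5]

Hence C_0 ≅ Z^5, C_1 ≅ Z^10, C_2 ≅ Z^5.

The boundary map ∂_1: C_1 → C_0 maps an edge to its endpoints' difference, ∂[p,q] = q − p. For instance
  ∂[4,5] = [5] − [4].
As a 5×10 matrix over Z this has rank 4, with invariant factors (1,1,1,1).

Boundary ∂_2: C_2 → C_1 acts by ∂[p,q,r] = [q,r] − [p,r] + [p,q]. For instance
  ∂[3,4,5] = [4,5] − [3,5] + [3,4],
  ∂[1,3,4] = [3,4] − [1,4] + [1,3].
The resulting 10×5 matrix has rank 5, and its Smith normal form has invariant factors (1,1,1,1,1).

Reading off H_k = ker ∂_k / im ∂_{k+1}:

  H_0: rank C_0 − rank ∂_1 = 5 − 4 = 1, and the invariant factors of ∂_1 are all 1, so H_0 ≅ Z.
  H_1: rank ker ∂_1 − rank ∂_2 = (10 − 4) − 5 = 1, and the invariant factors of ∂_2 are all 1, so H_1 ≅ Z.
  H_2: rank ker ∂_2 − rank ∂_3 = (5 − 5) − 0 = 0, and there is no ∂_3, so H_2 ≅ 0.

As a check, the Euler characteristic is 5 − 10 + 5 = 0, which agrees with 1 − 1 + 0 = 0.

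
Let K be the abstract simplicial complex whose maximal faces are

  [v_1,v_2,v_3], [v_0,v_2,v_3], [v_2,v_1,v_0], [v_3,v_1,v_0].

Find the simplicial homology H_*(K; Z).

Fix the vertex order v_0 < v_1 < v_2 < v_3 and write every simplex with vertices in increasing order. Then dim K = 2 and the simplices of K are:

  0-simplices (4): [v_0], [v_1], [v_2], [v_3]
  1-simplices (6): [v_0,v_1], [v_0,v_2], [v_0,v_3], [v_1,v_2], [v_1,v_3], [v_2,v_3]
  2-simplices (4): [v_0,v_1,v_2], [v_0,v_1,v_3], [v_0,v_2,v_3], [v_1,v_2,v_3]

Hence C_0 ≅ Z^4, C_1 ≅ Z^6, C_2 ≅ Z^4.

∂_1: C_1 → C_0 maps an edge to its endpoints' difference, ∂[p,q] = q − p.
This gives a 4×6 integer matrix of rank 3; reducing to Smith normal form yields diagonal entries (1,1,1).

∂_2: C_2 → C_1 acts by ∂[p,q,r] = [q,r] − [p,r] + [p,q]. For instance
  ∂[v_0,v_2,v_3] = [v_2,v_3] − [v_0,v_3] + [v_0,v_2],
  ∂[v_0,v_1,v_2] = [v_1,v_2] − [v_0,v_2] + [v_0,v_1].
This gives a 6×4 integer matrix of rank 3; reducing to Smith normal form yields diagonal entries (1,1,1).

Reading off H_k = ker ∂_k / im ∂_{k+1}:

  H_0: rank C_0 − rank ∂_1 = 4 − 3 = 1, and the invariant factors of ∂_1 are all 1, so H_0 ≅ Z.
  H_1: rank ker ∂_1 − rank ∂_2 = (6 − 3) − 3 = 0, and the invariant factors of ∂_2 are all 1, so H_1 ≅ 0.
  H_2: rank ker ∂_2 − rank ∂_3 = (4 − 3) − 0 = 1, and there is no ∂_3, so H_2 ≅ Z.

As a check, the Euler characteristic is 4 − 6 + 4 = 2, which agrees with 1 − 0 + 1 = 2.

H_0 ≅ Z,  H_1 = 0,  H_2 ≅ Z.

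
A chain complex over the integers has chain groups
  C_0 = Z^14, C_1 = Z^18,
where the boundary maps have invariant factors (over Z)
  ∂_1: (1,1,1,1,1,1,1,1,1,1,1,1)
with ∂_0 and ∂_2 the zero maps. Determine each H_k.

H_0 ≅ Z^2,  H_1 ≅ Z^6.

H_0: b_0 = 14 − 0 − 12 = 2; torsion from ∂_1 factors > 1: none. So H_0 ≅ Z^2.
H_1: b_1 = 18 − 12 − 0 = 6; torsion from ∂_2 factors > 1: none. So H_1 ≅ Z^6.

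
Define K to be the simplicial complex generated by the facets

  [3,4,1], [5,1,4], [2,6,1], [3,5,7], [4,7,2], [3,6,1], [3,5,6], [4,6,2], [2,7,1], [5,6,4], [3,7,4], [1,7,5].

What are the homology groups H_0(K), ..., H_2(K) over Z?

H_0 ≅ Z,  H_1 ≅ Z/2,  H_2 = 0.

Fix the vertex order 1 < 2 < 3 < 4 < 5 < 6 < 7 and write every simplex with vertices in increasing order. Then dim K = 2 and the simplices of K are:

  0-simplices (7): [1], [2], [3], [4], [5], [6], [7]
  1-simplices (18): [1,2], [1,3], [1,4], [1,5], [1,6], [1,7], [2,4], [2,6], [2,7], [3,4], [3,5], [3,6], [3,7], [4,5], [4,6], [4,7], [5,6], [5,7]
  2-simplices (12): [1,2,6], [1,2,7], [1,3,4], [1,3,6], [1,4,5], [1,5,7], [2,4,6], [2,4,7], [3,4,7], [3,5,6], [3,5,7], [4,5,6]

giving chain groups C_0 ≅ Z^7, C_1 ≅ Z^18, C_2 ≅ Z^12.

The boundary map ∂_1: C_1 → C_0 sends each edge [p,q] (with p < q) to q − p. For instance
  ∂[3,7] = [7] − [3].
This gives a 7×18 integer matrix of rank 6; reducing to Smith normal form yields diagonal entries (1,1,1,1,1,1).

∂_2: C_2 → C_1 acts by ∂[p,q,r] = [q,r] − [p,r] + [p,q]. For instance
  ∂[1,4,5] = [4,5] − [1,5] + [1,4],
  ∂[1,2,6] = [2,6] − [1,6] + [1,2].
As a 18×12 matrix over Z this has rank 12, with invariant factors (1,1,1,1,1,1,1,1,1,1,1,2).

Reading off H_k = ker ∂_k / im ∂_{k+1}:

  H_0: rank C_0 − rank ∂_1 = 7 − 6 = 1, and the invariant factors of ∂_1 are all 1, so H_0 ≅ Z.
  H_1: rank ker ∂_1 − rank ∂_2 = (18 − 6) − 12 = 0, and ∂_2 has invariant factor 2 > 1, so H_1 ≅ Z/2.
  H_2: rank ker ∂_2 − rank ∂_3 = (12 − 12) − 0 = 0, and there is no ∂_3, so H_2 ≅ 0.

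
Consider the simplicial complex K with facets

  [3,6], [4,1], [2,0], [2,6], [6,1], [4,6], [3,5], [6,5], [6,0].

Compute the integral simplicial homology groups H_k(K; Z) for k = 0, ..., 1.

Order the vertices as 0 < 1 < 2 < 3 < 4 < 5 < 6. Listing each simplex with vertices in this order, K has dimension 1 with simplices:

  0-simplices (7): [0], [1], [2], [3], [4], [5], [6]
  1-simplices (9): [0,2], [0,6], [1,4], [1,6], [2,6], [3,5], [3,6], [4,6], [5,6]

Hence C_0 ≅ Z^7, C_1 ≅ Z^9.

∂_1: C_1 → C_0 maps an edge to its endpoints' difference, ∂[p,q] = q − p. For instance
  ∂[0,2] = [2] − [0].
The resulting 7×9 matrix has rank 6, and its Smith normal form has invariant factors (1,1,1,1,1,1).

Computing H_k = (kernel of ∂_k) / (image of ∂_{k+1}):

  H_0: rank C_0 − rank ∂_1 = 7 − 6 = 1, and the invariant factors of ∂_1 are all 1, so H_0 = Z.
  H_1: rank ker ∂_1 − rank ∂_2 = (9 − 6) − 0 = 3, and there is no ∂_2, so H_1 = Z^3.

H_0 = Z,  H_1 = Z^3.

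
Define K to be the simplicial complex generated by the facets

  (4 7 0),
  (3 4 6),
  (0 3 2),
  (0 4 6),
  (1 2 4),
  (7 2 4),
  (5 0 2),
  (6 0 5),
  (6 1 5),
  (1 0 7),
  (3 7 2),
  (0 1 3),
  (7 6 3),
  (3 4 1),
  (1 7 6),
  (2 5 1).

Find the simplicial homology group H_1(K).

H_1 = Z^2.

Fix the vertex order 0 < 1 < 2 < 3 < 4 < 5 < 6 < 7 and write every simplex with vertices in increasing order. Then dim K = 2 and the simplices of K are:

  0-simplices (8): [0], [1], [2], [3], [4], [5], [6], [7]
  1-simplices (24): (24 of them)
  2-simplices (16): [0,1,3], [0,1,7], [0,2,3], [0,2,5], [0,4,6], [0,4,7], [0,5,6], [1,2,4], [1,2,5], [1,3,4], [1,5,6], [1,6,7], [2,3,7], [2,4,7], [3,4,6], [3,6,7]

Hence C_0 ≅ Z^8, C_1 ≅ Z^24, C_2 ≅ Z^16.

∂_1: C_1 → C_0 is given by ∂[p,q] = [q] − [p]. For instance
  ∂[1,7] = [7] − [1].
This gives a 8×24 integer matrix of rank 7; reducing to Smith normal form yields diagonal entries (1,1,1,1,1,1,1).

∂_2: C_2 → C_1 sends each 2-simplex [p,q,r] to [q,r] − [p,r] + [p,q]. For instance
  ∂[3,6,7] = [6,7] − [3,7] + [3,6],
  ∂[0,5,6] = [5,6] − [0,6] + [0,5].
The resulting 24×16 matrix has rank 15, and its Smith normal form has invariant factors (1,1,1,1,1,1,1,1,1,1,1,1,1,1,1).

Reading off H_k = ker ∂_k / im ∂_{k+1}:

  H_1: rank ker ∂_1 − rank ∂_2 = (24 − 7) − 15 = 2, and the invariant factors of ∂_2 are all 1, so H_1 = Z^2.

(K is a triangulation of the torus T^2.)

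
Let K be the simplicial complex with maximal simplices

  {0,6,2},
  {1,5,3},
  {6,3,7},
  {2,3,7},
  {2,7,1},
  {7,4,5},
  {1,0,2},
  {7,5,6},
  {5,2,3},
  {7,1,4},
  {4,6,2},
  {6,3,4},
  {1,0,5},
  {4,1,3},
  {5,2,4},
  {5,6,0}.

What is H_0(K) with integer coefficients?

K has 8 vertices, 24 edges, 16 triangles.
rank ∂_0 = 0, rank ∂_1 = 7 ⇒ b_0 = 8 − 0 − 7 = 1; all invariant factors of ∂_1 are 1 so no torsion. So H_0 ≅ Z.

H_0 ≅ Z.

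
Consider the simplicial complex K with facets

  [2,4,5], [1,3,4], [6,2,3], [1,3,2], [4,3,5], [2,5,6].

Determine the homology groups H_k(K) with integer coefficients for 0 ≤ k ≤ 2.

Fix the vertex order 1 < 2 < 3 < 4 < 5 < 6 and write every simplex with vertices in increasing order. Then dim K = 2 and the simplices of K are:

  0-simplices (6): [1], [2], [3], [4], [5], [6]
  1-simplices (12): [1,2], [1,3], [1,4], [2,3], [2,4], [2,5], [2,6], [3,4], [3,5], [3,6], [4,5], [5,6]
  2-simplices (6): [1,2,3], [1,3,4], [2,3,6], [2,4,5], [2,5,6], [3,4,5]

Hence C_0 ≅ Z^6, C_1 ≅ Z^12, C_2 ≅ Z^6.

∂_1: C_1 → C_0 sends each edge [p,q] (with p < q) to q − p. For instance
  ∂[3,4] = [4] − [3].
The resulting 6×12 matrix has rank 5, and its Smith normal form has invariant factors (1,1,1,1,1).

Boundary ∂_2: C_2 → C_1 sends each 2-simplex [p,q,r] to [q,r] − [p,r] + [p,q]. For instance
  ∂[1,3,4] = [3,4] − [1,4] + [1,3],
  ∂[2,3,6] = [3,6] − [2,6] + [2,3].
This gives a 12×6 integer matrix of rank 6; reducing to Smith normal form yields diagonal entries (1,1,1,1,1,1).

Reading off H_k = ker ∂_k / im ∂_{k+1}:

  H_0: rank C_0 − rank ∂_1 = 6 − 5 = 1, and the invariant factors of ∂_1 are all 1, so H_0 ≅ Z.
  H_1: rank ker ∂_1 − rank ∂_2 = (12 − 5) − 6 = 1, and the invariant factors of ∂_2 are all 1, so H_1 ≅ Z.
  H_2: rank ker ∂_2 − rank ∂_3 = (6 − 6) − 0 = 0, and there is no ∂_3, so H_2 ≅ 0.

H_0 = Z,  H_1 = Z,  H_2 = 0.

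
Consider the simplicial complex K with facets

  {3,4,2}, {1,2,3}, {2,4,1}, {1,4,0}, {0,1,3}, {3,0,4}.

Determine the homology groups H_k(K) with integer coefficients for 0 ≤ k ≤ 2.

K has 5 vertices, 9 edges, 6 triangles.
rank ∂_0 = 0, rank ∂_1 = 4 ⇒ b_0 = 5 − 0 − 4 = 1; all invariant factors of ∂_1 are 1 so no torsion. So H_0 ≅ Z.
rank ∂_1 = 4, rank ∂_2 = 5 ⇒ b_1 = 9 − 4 − 5 = 0; all invariant factors of ∂_2 are 1 so no torsion. So H_1 ≅ 0.
rank ∂_2 = 5, rank ∂_3 = 0 ⇒ b_2 = 6 − 5 − 0 = 1. So H_2 ≅ Z.

H_0 = Z,  H_1 = 0,  H_2 = Z.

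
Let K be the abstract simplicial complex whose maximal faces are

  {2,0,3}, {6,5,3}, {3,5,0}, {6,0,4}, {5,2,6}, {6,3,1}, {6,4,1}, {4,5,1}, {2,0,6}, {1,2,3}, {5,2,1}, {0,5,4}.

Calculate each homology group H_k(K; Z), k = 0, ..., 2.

Take the total order 0 < 1 < 2 < 3 < 4 < 5 < 6 on the vertex set. Then K (dimension 2) consists of the simplices:

  0-simplices (7): [0], [1], [2], [3], [4], [5], [6]
  1-simplices (18): [0,2], [0,3], [0,4], [0,5], [0,6], [1,2], [1,3], [1,4], [1,5], [1,6], [2,3], [2,5], [2,6], [3,5], [3,6], [4,5], [4,6], [5,6]
  2-simplices (12): [0,2,3], [0,2,6], [0,3,5], [0,4,5], [0,4,6], [1,2,3], [1,2,5], [1,3,6], [1,4,5], [1,4,6], [2,5,6], [3,5,6]

giving chain groups C_0 ≅ Z^7, C_1 ≅ Z^18, C_2 ≅ Z^12.

The boundary map ∂_1: C_1 → C_0 sends each edge [p,q] (with p < q) to q − p. For instance
  ∂[2,6] = [6] − [2].
The resulting 7×18 matrix has rank 6, and its Smith normal form has invariant factors (1,1,1,1,1,1).

Boundary ∂_2: C_2 → C_1 maps a triangle to the signed sum of its edges. For instance
  ∂[0,4,6] = [4,6] − [0,6] + [0,4],
  ∂[0,4,5] = [4,5] − [0,5] + [0,4].
The 18×12 boundary matrix has rank 12 and Smith normal form diag(1,1,1,1,1,1,1,1,1,1,1,2).

Reading off H_k = ker ∂_k / im ∂_{k+1}:

  H_0: rank C_0 − rank ∂_1 = 7 − 6 = 1, and the invariant factors of ∂_1 are all 1, so H_0 = Z.
  H_1: rank ker ∂_1 − rank ∂_2 = (18 − 6) − 12 = 0, and ∂_2 has invariant factor 2 > 1, so H_1 = Z/2.
  H_2: rank ker ∂_2 − rank ∂_3 = (12 − 12) − 0 = 0, and there is no ∂_3, so H_2 = 0.

H_0 ≅ Z,  H_1 ≅ Z/2,  H_2 = 0.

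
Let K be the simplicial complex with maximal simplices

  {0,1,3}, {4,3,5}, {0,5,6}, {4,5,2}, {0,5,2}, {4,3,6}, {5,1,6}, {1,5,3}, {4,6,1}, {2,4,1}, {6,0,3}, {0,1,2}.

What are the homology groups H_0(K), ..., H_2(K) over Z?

H_0 ≅ Z,  H_1 ≅ Z/2,  H_2 = 0.

Take the total order 0 < 1 < 2 < 3 < 4 < 5 < 6 on the vertex set. Then K (dimension 2) consists of the simplices:

  0-simplices (7): [0], [1], [2], [3], [4], [5], [6]
  1-simplices (18): [0,1], [0,2], [0,3], [0,5], [0,6], [1,2], [1,3], [1,4], [1,5], [1,6], [2,4], [2,5], [3,4], [3,5], [3,6], [4,5], [4,6], [5,6]
  2-simplices (12): [0,1,2], [0,1,3], [0,2,5], [0,3,6], [0,5,6], [1,2,4], [1,3,5], [1,4,6], [1,5,6], [2,4,5], [3,4,5], [3,4,6]

giving chain groups C_0 ≅ Z^7, C_1 ≅ Z^18, C_2 ≅ Z^12.

Boundary ∂_1: C_1 → C_0 sends each edge [p,q] (with p < q) to q − p.
This gives a 7×18 integer matrix of rank 6; reducing to Smith normal form yields diagonal entries (1,1,1,1,1,1).

∂_2: C_2 → C_1 sends each 2-simplex [p,q,r] to [q,r] − [p,r] + [p,q]. For instance
  ∂[0,1,2] = [1,2] − [0,2] + [0,1],
  ∂[1,5,6] = [5,6] − [1,6] + [1,5].
This gives a 18×12 integer matrix of rank 12; reducing to Smith normal form yields diagonal entries (1,1,1,1,1,1,1,1,1,1,1,2).

From H_k ≅ ker(∂_k) / im(∂_{k+1}) we obtain:

  H_0: rank C_0 − rank ∂_1 = 7 − 6 = 1, and the invariant factors of ∂_1 are all 1, so H_0 ≅ Z.
  H_1: rank ker ∂_1 − rank ∂_2 = (18 − 6) − 12 = 0, and ∂_2 has invariant factor 2 > 1, so H_1 ≅ Z/2.
  H_2: rank ker ∂_2 − rank ∂_3 = (12 − 12) − 0 = 0, and there is no ∂_3, so H_2 ≅ 0.

As a check, the Euler characteristic is 7 − 18 + 12 = 1, which agrees with 1 − 0 + 0 = 1.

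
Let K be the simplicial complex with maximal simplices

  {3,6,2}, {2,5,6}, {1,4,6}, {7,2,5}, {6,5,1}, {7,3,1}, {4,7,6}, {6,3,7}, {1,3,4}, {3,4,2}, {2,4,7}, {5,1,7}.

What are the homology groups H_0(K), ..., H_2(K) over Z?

Fix the vertex order 1 < 2 < 3 < 4 < 5 < 6 < 7 and write every simplex with vertices in increasing order. Then dim K = 2 and the simplices of K are:

  0-simplices (7): [1], [2], [3], [4], [5], [6], [7]
  1-simplices (18): [1,3], [1,4], [1,5], [1,6], [1,7], [2,3], [2,4], [2,5], [2,6], [2,7], [3,4], [3,6], [3,7], [4,6], [4,7], [5,6], [5,7], [6,7]
  2-simplices (12): [1,3,4], [1,3,7], [1,4,6], [1,5,6], [1,5,7], [2,3,4], [2,3,6], [2,4,7], [2,5,6], [2,5,7], [3,6,7], [4,6,7]

Hence C_0 ≅ Z^7, C_1 ≅ Z^18, C_2 ≅ Z^12.

∂_1: C_1 → C_0 is given by ∂[p,q] = [q] − [p]. For instance
  ∂[6,7] = [7] − [6].
The 7×18 boundary matrix has rank 6 and Smith normal form diag(1,1,1,1,1,1).

Boundary ∂_2: C_2 → C_1 maps a triangle to the signed sum of its edges. For instance
  ∂[2,3,6] = [3,6] − [2,6] + [2,3],
  ∂[1,3,7] = [3,7] − [1,7] + [1,3].
The resulting 18×12 matrix has rank 12, and its Smith normal form has invariant factors (1,1,1,1,1,1,1,1,1,1,1,2).

Reading off H_k = ker ∂_k / im ∂_{k+1}:

  H_0: rank C_0 − rank ∂_1 = 7 − 6 = 1, and the invariant factors of ∂_1 are all 1, so H_0 = Z.
  H_1: rank ker ∂_1 − rank ∂_2 = (18 − 6) − 12 = 0, and ∂_2 has invariant factor 2 > 1, so H_1 = Z/2.
  H_2: rank ker ∂_2 − rank ∂_3 = (12 − 12) − 0 = 0, and there is no ∂_3, so H_2 = 0.

H_0 = Z,  H_1 = Z/2,  H_2 = 0.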